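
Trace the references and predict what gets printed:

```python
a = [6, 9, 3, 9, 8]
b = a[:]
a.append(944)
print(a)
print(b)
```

Key concept: slice [:] creates copy.
Step by step:
`a = [6, 9, 3, 9, 8]` → a = [6, 9, 3, 9, 8]
`b = a[:]` → b = [6, 9, 3, 9, 8]
`a.append(944)` → a = [6, 9, 3, 9, 8, 944]
`print(a)` → prints [6, 9, 3, 9, 8, 944]
`print(b)` → prints [6, 9, 3, 9, 8]

Answer:
[6, 9, 3, 9, 8, 944]
[6, 9, 3, 9, 8]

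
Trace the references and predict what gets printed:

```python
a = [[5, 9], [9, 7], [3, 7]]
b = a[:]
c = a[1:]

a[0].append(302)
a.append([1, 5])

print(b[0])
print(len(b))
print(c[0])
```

Key concept: slice with nested mutation.
Step by step:
`a = [[5, 9], [9, 7], [3, 7]]` → a = [[5, 9], [9, 7], [3, 7]]
`b = a[:]` → b = [[5, 9], [9, 7], [3, 7]]
`c = a[1:]` → c = [[9, 7], [3, 7]]
`a[0].append(302)` → a = [[5, 9, 302], [9, 7], [3, 7]]; b = [[5, 9, 302], [9, 7], [3, 7]]
`a.append([1, 5])` → a = [[5, 9, 302], [9, 7], [3, 7], [1, 5]]
`print(b[0])` → prints [5, 9, 302]
`print(len(b))` → prints 3
`print(c[0])` → prints [9, 7]

Answer:
[5, 9, 302]
3
[9, 7]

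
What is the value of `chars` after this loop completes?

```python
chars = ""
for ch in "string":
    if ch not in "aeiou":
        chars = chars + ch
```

Remove vowels from 'string'
`chars` takes the values: "" → "s" → "st" → "str" → "strn" → "strng"

Answer: "strng"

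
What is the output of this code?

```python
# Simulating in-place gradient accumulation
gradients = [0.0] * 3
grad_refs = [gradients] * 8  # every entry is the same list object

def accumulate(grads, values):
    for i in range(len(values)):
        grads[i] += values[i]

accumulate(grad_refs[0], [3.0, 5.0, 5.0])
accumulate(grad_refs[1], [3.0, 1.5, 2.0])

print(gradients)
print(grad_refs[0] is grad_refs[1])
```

Key concept: gradient accumulation aliasing.
Step by step:
`gradients = [0.0] * 3` → gradients = [0.0, 0.0, 0.0]
`grad_refs = [gradients] * 8` → grad_refs = [[0.0, 0.0, 0.0], [0.0, 0.0, 0.0], [0.0, 0.0, 0.0], [0.0, 0.0, 0.0], [0.0, 0.0, 0.0], [0.0, 0.0, 0.0], [0.0, 0.0, 0.0], [0.0, 0.0, 0.0]]
`accumulate(grad_refs[0], [3.0, 5.0, 5.0])` → gradients = [3.0, 5.0, 5.0]; grad_refs = [[3.0, 5.0, 5.0], [3.0, 5.0, 5.0], [3.0, 5.0, 5.0], [3.0, 5.0, 5.0], [3.0, 5.0, 5.0], [3.0, 5.0, 5.0], [3.0, 5.0, 5.0], [3.0, 5.0, 5.0]]
`accumulate(grad_refs[1], [3.0, 1.5, 2.0])` → gradients = [6.0, 6.5, 7.0]; grad_refs = [[6.0, 6.5, 7.0], [6.0, 6.5, 7.0], [6.0, 6.5, 7.0], [6.0, 6.5, 7.0], [6.0, 6.5, 7.0], [6.0, 6.5, 7.0], [6.0, 6.5, 7.0], [6.0, 6.5, 7.0]]
`print(gradients)` → prints [6.0, 6.5, 7.0]
`print(grad_refs[0] is grad_refs[1])` → prints True

Answer:
[6.0, 6.5, 7.0]
True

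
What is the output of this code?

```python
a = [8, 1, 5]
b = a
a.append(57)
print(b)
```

Key concept: basic list aliasing.
Step by step:
`a = [8, 1, 5]` → a = [8, 1, 5]
`b = a` → b = [8, 1, 5] (same object as a)
`a.append(57)` → a = [8, 1, 5, 57] (same object as b); b = [8, 1, 5, 57] (same object as a)
`print(b)` → prints [8, 1, 5, 57]

Answer: [8, 1, 5, 57]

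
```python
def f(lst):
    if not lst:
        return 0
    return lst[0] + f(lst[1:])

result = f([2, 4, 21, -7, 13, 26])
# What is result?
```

2 + 4 + 21 + (-7) + 13 + 26 + 0 = 59

Answer: 59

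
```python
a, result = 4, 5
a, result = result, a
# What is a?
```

Trace:
`a, result = 4, 5` → a = 4; result = 5
`a, result = result, a` → a = 5; result = 4
So a = 5

Answer: 5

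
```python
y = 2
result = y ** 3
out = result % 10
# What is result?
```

Trace:
`y = 2` → y = 2
`result = y ** 3` → result = 8
`out = result % 10` → out = 8
So result = 8

Answer: 8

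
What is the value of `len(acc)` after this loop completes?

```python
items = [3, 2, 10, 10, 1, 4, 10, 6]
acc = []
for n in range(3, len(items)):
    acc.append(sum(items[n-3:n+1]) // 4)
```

Number of 4-element averages
`acc` takes the values: [] → [6] → [6, 5] → [6, 5, 6] → [6, 5, 6, 6] → [6, 5, 6, 6, 5]
So `len(acc)` = 5

Answer: 5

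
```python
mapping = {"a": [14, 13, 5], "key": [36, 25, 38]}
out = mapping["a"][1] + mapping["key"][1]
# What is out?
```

Trace:
`mapping = {"a": [14, 13, 5], "key": [36, 25, 38]}` → mapping = {'a': [14, 13, 5], 'key': [36, 25, 38]}
`out = mapping["a"][1] + mapping["key"][1]` → out = 38
So out = 38

Answer: 38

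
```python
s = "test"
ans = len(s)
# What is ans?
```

Trace:
`s = "test"` → s = 'test'
`ans = len(s)` → ans = 4
So ans = 4

Answer: 4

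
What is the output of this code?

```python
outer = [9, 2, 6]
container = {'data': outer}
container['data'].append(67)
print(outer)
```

Key concept: dict holds reference to list.
Step by step:
`outer = [9, 2, 6]` → outer = [9, 2, 6]
`container = {'data': outer}` → container = {'data': [9, 2, 6]}
`container['data'].append(67)` → outer = [9, 2, 6, 67]; container = {'data': [9, 2, 6, 67]}
`print(outer)` → prints [9, 2, 6, 67]

Answer: [9, 2, 6, 67]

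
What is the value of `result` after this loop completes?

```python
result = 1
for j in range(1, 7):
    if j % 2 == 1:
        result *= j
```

Product of odd numbers 1 to 6
`result` takes the values: 1 → 3 → 15

Answer: 15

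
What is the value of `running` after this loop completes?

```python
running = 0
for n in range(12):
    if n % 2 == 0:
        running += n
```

Sum of even numbers 0 to 11
`running` takes the values: 0 → 2 → 6 → 12 → 20 → 30

Answer: 30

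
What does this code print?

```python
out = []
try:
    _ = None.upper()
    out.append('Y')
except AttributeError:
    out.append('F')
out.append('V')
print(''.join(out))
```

Execution trace: 'F' (except AttributeError) → 'V' (after the try/except). Output: FV

Answer: FV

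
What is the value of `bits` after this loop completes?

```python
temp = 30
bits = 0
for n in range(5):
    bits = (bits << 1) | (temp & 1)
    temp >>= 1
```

Reverse lowest 5 bits of 30
`bits` takes the values: 0 → 1 → 3 → 7 → 15

Answer: 15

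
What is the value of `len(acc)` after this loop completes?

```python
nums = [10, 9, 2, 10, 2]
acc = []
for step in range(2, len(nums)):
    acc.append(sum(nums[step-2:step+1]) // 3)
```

Number of 3-element averages
`acc` takes the values: [] → [7] → [7, 7] → [7, 7, 4]
So `len(acc)` = 3

Answer: 3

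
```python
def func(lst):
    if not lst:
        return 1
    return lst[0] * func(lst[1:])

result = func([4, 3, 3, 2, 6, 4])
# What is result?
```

Product over [4, 3, 3, 2, 6, 4] = 4 * 3 * 3 * 2 * 6 * 4 = 1728

Answer: 1728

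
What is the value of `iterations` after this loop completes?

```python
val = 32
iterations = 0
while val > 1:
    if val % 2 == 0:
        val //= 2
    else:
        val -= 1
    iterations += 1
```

Steps to reduce 32 to 1
`iterations` takes the values: 0 → 1 → 2 → 3 → 4 → 5

Answer: 5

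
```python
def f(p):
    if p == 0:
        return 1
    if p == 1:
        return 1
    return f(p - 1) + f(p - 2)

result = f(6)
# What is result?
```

Build up from base cases: f(0)=1, f(1)=1, f(2)=2, f(3)=3, f(4)=5, f(5)=8, f(6)=13

Answer: 13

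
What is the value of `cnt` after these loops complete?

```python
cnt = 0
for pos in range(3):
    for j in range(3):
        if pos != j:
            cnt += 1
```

3² - 3 (exclude diagonal)
`cnt` takes the values: 0 → 1 → 2 → 3 → 4 → 5 → 6

Answer: 6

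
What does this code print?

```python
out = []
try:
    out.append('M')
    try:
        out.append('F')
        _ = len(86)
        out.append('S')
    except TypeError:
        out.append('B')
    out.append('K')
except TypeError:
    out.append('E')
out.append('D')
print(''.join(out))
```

Execution trace: 'M' (try body) → 'F' (inner try body) → 'B' (inner except TypeError) → 'K' (try body, no exception) → 'D' (after the try/except). Output: MFBKD

Answer: MFBKD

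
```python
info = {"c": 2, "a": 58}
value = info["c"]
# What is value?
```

Trace:
`info = {"c": 2, "a": 58}` → info = {'c': 2, 'a': 58}
`value = info["c"]` → value = 2
So value = 2

Answer: 2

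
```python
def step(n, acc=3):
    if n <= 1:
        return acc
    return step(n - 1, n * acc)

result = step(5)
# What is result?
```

Accumulator trace (n, acc): (5, 3) -> (4, 15) -> (3, 60) -> (2, 180) -> (1, 360) -> return 360

Answer: 360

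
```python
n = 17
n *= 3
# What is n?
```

Trace:
`n = 17` → n = 17
`n *= 3` → n = 51
So n = 51

Answer: 51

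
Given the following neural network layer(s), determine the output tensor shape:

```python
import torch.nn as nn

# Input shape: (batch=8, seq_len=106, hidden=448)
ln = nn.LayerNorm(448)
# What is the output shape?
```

Input: (8, 106, 448) -> Output: (8, 106, 448)

Answer: (8, 106, 448)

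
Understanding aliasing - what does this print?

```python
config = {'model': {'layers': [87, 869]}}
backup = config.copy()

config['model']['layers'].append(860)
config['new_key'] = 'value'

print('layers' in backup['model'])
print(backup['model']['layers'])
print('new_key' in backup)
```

Key concept: shallow copy gotcha with nested dict.
Step by step:
`config = {'model': {'layers': [87, 869]}}` → config = {'model': {'layers': [87, 869]}}
`backup = config.copy()` → backup = {'model': {'layers': [87, 869]}}
`config['model']['layers'].append(860)` → config = {'model': {'layers': [87, 869, 860]}}; backup = {'model': {'layers': [87, 869, 860]}}
`config['new_key'] = 'value'` → config = {'model': {'layers': [87, 869, 860]}, 'new_key': 'value'}
`print('layers' in backup['model'])` → prints True
`print(backup['model']['layers'])` → prints [87, 869, 860]
`print('new_key' in backup)` → prints False

Answer:
True
[87, 869, 860]
False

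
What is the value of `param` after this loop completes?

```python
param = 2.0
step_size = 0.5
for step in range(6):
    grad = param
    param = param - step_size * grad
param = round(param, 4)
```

Gradient descent: w = 2.0 * (1 - 0.5)^6
`param` takes the values: 2.0 → 1.0 → 0.5 → 0.25 → 0.125 → 0.0625 → 0.03125 → 0.0312

Answer: 0.0312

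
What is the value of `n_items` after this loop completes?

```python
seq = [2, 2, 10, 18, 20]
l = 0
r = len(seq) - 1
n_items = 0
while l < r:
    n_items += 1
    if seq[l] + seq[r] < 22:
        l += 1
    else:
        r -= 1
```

Steps to find pair summing to 22
`n_items` takes the values: 0 → 1 → 2 → 3 → 4

Answer: 4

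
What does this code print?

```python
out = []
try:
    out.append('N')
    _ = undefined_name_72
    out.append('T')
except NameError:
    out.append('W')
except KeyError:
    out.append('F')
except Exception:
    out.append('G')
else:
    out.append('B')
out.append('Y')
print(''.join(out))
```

Execution trace: 'N' (try body) → 'W' (except NameError) → 'Y' (after the try/except). Output: NWY

Answer: NWY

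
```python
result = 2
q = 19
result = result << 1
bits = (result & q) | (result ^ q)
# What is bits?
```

Trace:
`result = 2` → result = 2
`q = 19` → q = 19
`result = result << 1` → result = 4
`bits = (result & q) | (result ^ q)` → bits = 23
So bits = 23

Answer: 23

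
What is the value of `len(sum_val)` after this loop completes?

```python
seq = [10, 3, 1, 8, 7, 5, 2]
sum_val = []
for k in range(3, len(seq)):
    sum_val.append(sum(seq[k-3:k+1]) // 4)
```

Number of 4-element averages
`sum_val` takes the values: [] → [5] → [5, 4] → [5, 4, 5] → [5, 4, 5, 5]
So `len(sum_val)` = 4

Answer: 4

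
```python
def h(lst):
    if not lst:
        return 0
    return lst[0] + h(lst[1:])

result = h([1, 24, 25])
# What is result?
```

1 + 24 + 25 + 0 = 50

Answer: 50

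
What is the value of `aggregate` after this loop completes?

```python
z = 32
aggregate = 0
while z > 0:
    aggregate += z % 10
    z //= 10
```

Sum digits of 32
`aggregate` takes the values: 0 → 2 → 5

Answer: 5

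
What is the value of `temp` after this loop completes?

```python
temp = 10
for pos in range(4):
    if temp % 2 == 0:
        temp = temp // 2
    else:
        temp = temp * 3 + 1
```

Collatz-style transformation from 10
`temp` takes the values: 10 → 5 → 16 → 8 → 4

Answer: 4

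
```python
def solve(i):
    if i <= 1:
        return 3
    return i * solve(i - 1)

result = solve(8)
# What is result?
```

solve(8) = 8 * 7 * 6 * 5 * 4 * 3 * 2 * 3 = 120960

Answer: 120960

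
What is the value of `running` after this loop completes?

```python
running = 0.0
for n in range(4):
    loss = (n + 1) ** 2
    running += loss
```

Sum of squared losses 1² + 2² + ... + 4²
`running` takes the values: 0.0 → 1.0 → 5.0 → 14.0 → 30.0

Answer: 30.0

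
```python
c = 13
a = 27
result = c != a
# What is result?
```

Trace:
`c = 13` → c = 13
`a = 27` → a = 27
`result = c != a` → result = True
So result = True

Answer: True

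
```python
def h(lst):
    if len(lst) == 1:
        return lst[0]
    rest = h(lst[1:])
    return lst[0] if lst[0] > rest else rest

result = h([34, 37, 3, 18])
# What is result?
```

Recursive max over [34, 37, 3, 18] = 37

Answer: 37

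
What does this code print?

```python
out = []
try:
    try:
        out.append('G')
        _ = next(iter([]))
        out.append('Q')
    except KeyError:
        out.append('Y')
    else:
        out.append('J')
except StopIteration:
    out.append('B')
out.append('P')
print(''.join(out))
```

Execution trace: 'G' (try body) → 'B' (outer except StopIteration) → 'P' (after the try/except). Output: GBP

Answer: GBP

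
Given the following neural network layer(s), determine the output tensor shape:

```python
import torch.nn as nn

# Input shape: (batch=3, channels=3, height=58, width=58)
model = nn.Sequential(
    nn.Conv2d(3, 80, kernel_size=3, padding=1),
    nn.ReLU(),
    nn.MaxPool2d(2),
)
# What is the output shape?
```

Input: (3, 3, 58, 58) -> after Conv2d: (3, 80, 58, 58) -> after ReLU: (3, 80, 58, 58) -> Output: (3, 80, 29, 29)

Answer: (3, 80, 29, 29)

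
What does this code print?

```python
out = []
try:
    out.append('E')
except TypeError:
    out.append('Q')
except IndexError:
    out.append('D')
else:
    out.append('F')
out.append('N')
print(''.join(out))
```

Execution trace: 'E' (try body, no exception) → 'F' (else) → 'N' (after the try/except). Output: EFN

Answer: EFN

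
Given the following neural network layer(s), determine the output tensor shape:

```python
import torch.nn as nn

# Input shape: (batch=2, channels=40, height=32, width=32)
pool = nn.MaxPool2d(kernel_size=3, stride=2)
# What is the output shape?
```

Input: (2, 40, 32, 32) -> Output: (2, 40, 15, 15)

Answer: (2, 40, 15, 15)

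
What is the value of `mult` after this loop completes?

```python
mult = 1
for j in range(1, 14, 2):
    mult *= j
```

Product of 1, 3, 5, ... up to 13
`mult` takes the values: 1 → 3 → 15 → 105 → 945 → 10395 → 135135

Answer: 135135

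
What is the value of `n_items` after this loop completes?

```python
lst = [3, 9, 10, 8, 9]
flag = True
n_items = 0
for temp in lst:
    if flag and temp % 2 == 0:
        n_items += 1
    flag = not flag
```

Count even values at even positions
`n_items` takes the values: 0 → 1

Answer: 1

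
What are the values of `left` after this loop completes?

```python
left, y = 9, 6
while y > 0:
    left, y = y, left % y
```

GCD of 9 and 6
`left` takes the values: 9 → 6 → 3

Answer: 3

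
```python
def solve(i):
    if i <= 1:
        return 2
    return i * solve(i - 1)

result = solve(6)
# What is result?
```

solve(6) = 6 * 5 * 4 * 3 * 2 * 2 = 1440

Answer: 1440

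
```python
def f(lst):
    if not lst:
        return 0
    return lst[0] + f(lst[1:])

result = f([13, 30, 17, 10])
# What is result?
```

13 + 30 + 17 + 10 + 0 = 70

Answer: 70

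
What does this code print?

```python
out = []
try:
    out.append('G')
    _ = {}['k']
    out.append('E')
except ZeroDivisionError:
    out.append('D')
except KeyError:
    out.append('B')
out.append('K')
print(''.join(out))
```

Execution trace: 'G' (try body) → 'B' (except KeyError) → 'K' (after the try/except). Output: GBK

Answer: GBK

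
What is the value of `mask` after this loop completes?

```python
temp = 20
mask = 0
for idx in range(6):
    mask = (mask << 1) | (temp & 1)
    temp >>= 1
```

Reverse lowest 6 bits of 20
`mask` takes the values: 0 → 1 → 2 → 5 → 10

Answer: 10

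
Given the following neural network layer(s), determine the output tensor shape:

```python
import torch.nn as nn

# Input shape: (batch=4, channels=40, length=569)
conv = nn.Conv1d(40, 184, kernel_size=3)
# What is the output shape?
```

Input: (4, 40, 569) -> Output: (4, 184, 567)

Answer: (4, 184, 567)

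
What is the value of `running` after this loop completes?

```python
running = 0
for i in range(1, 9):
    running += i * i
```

Sum of squares 1² to 8² = 204
`running` takes the values: 0 → 1 → 5 → 14 → 30 → 55 → 91 → 140 → 204

Answer: 204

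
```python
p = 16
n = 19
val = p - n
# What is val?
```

Trace:
`p = 16` → p = 16
`n = 19` → n = 19
`val = p - n` → val = -3
So val = -3

Answer: -3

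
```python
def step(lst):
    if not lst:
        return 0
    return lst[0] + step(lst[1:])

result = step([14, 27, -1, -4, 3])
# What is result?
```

14 + 27 + (-1) + (-4) + 3 + 0 = 39

Answer: 39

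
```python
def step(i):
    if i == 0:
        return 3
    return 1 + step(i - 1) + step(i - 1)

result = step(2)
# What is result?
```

step(i) = 1 + 2·step(i-1), step(0)=3. Closed form: (3+1)·2^2 - 1 = 15.

Answer: 15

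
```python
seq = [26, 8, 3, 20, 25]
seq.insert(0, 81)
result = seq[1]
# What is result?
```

Trace:
`seq = [26, 8, 3, 20, 25]` → seq = [26, 8, 3, 20, 25]
`seq.insert(0, 81)` → seq = [81, 26, 8, 3, 20, 25]
`result = seq[1]` → result = 26
So result = 26

Answer: 26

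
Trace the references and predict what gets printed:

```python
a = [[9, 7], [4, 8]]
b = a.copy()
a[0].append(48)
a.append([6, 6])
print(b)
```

Key concept: shallow copy with nested lists.
Step by step:
`a = [[9, 7], [4, 8]]` → a = [[9, 7], [4, 8]]
`b = a.copy()` → b = [[9, 7], [4, 8]]
`a[0].append(48)` → a = [[9, 7, 48], [4, 8]]; b = [[9, 7, 48], [4, 8]]
`a.append([6, 6])` → a = [[9, 7, 48], [4, 8], [6, 6]]
`print(b)` → prints [[9, 7, 48], [4, 8]]

Answer: [[9, 7, 48], [4, 8]]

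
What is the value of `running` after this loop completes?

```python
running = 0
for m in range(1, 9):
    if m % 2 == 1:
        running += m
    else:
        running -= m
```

Add odd, subtract even
`running` takes the values: 0 → 1 → -1 → 2 → -2 → 3 → -3 → 4 → -4

Answer: -4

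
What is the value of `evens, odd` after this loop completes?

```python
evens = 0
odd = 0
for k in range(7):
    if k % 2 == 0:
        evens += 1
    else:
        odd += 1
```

Count evens and odds in range(7)
`evens, odd` takes the values: (0, 0) → (1, 0) → (1, 1) → (2, 1) → (2, 2) → (3, 2) → (3, 3) → (4, 3)

Answer: 4, 3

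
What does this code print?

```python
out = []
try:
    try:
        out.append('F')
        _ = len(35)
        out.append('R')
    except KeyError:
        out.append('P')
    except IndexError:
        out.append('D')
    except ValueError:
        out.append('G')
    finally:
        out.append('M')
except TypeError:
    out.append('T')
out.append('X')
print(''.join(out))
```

Execution trace: 'F' (try body) → 'M' (finally) → 'T' (outer except TypeError) → 'X' (after the try/except). Output: FMTX

Answer: FMTX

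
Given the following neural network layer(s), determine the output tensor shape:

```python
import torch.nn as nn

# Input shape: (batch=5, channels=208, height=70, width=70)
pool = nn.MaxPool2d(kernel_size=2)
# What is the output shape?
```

Input: (5, 208, 70, 70) -> Output: (5, 208, 35, 35)

Answer: (5, 208, 35, 35)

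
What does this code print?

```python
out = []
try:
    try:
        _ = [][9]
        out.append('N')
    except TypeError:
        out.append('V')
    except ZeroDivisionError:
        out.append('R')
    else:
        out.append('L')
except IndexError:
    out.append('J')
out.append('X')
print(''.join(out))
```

Execution trace: 'J' (outer except IndexError) → 'X' (after the try/except). Output: JX

Answer: JX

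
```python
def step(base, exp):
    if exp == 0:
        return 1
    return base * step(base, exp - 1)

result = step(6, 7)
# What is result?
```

step(6, 7) = 6 * 6 * 6 * 6 * 6 * 6 * 6 = 279936

Answer: 279936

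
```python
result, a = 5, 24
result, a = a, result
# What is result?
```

Trace:
`result, a = 5, 24` → result = 5; a = 24
`result, a = a, result` → result = 24; a = 5
So result = 24

Answer: 24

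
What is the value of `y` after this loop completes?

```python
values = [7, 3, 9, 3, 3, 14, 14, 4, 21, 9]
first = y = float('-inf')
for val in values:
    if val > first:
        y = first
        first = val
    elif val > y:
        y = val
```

Second largest (with repeats) in [7, 3, 9, 3, 3, 14, 14, 4, 21, 9]
`y` takes the values: -inf → 3 → 7 → 9 → 14

Answer: 14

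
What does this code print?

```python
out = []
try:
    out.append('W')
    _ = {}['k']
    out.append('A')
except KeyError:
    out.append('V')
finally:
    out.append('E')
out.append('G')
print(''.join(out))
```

Execution trace: 'W' (try body) → 'V' (except KeyError) → 'E' (finally) → 'G' (after the try/except). Output: WVEG

Answer: WVEG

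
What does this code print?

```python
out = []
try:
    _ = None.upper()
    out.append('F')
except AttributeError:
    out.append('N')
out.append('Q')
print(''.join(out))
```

Execution trace: 'N' (except AttributeError) → 'Q' (after the try/except). Output: NQ

Answer: NQ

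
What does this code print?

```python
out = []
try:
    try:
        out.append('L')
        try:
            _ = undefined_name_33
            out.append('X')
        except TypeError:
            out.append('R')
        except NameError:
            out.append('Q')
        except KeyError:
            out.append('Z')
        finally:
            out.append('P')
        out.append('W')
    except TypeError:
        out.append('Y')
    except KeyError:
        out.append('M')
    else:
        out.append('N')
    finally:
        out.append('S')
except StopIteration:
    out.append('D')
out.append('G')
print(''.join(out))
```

Execution trace: 'L' (try body) → 'Q' (inner except NameError) → 'P' (inner finally) → 'W' (try body, no exception) → 'N' (else) → 'S' (finally) → 'G' (after the try/except). Output: LQPWNSG

Answer: LQPWNSG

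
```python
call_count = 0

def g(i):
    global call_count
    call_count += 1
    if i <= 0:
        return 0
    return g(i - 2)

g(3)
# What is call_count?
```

Linear recursion stepping by 2: 3 calls from i=3 down to ≤0.

Answer: 3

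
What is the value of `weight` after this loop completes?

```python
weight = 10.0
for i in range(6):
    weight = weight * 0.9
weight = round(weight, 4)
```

Exponential decay: 10.0 * 0.9^6
`weight` takes the values: 10.0 → 9.0 → 8.1 → 7.29 → 6.561 → 5.9049 → 5.31441 → 5.3144

Answer: 5.3144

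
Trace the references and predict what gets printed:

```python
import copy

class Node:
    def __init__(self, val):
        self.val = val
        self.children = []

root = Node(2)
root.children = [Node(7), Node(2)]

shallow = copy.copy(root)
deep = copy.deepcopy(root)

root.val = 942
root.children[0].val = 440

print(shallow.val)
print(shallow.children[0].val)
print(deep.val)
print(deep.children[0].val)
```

Key concept: deep copy with custom objects.
Step by step:
`root = Node(2)` → root = Node(val=2, children=[])
`root.children = [Node(7), Node(2)]` → root = Node(val=2, children=[Node(val=7, children=[]), Node(val=2, children=[])])
`shallow = copy.copy(root)` → shallow = Node(val=2, children=[Node(val=7, children=[]), Node(val=2, children=[])])
`deep = copy.deepcopy(root)` → deep = Node(val=2, children=[Node(val=7, children=[]), Node(val=2, children=[])])
`root.val = 942` → root = Node(val=942, children=[Node(val=7, children=[]), Node(val=2, children=[])])
`root.children[0].val = 440` → root = Node(val=942, children=[Node(val=440, children=[]), Node(val=2, children=[])]); shallow = Node(val=2, children=[Node(val=440, children=[]), Node(val=2, children=[])])
`print(shallow.val)` → prints 2
`print(shallow.children[0].val)` → prints 440
`print(deep.val)` → prints 2
`print(deep.children[0].val)` → prints 7

Answer:
2
440
2
7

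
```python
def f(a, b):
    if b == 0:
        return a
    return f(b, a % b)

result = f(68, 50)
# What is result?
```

f(68, 50) -> f(50, 18) -> f(18, 14) -> f(14, 4) -> f(4, 2) -> f(2, 0) -> 2

Answer: 2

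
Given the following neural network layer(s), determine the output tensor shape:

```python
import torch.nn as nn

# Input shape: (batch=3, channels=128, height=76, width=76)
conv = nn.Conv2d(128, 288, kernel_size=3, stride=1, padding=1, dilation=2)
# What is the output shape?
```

Input: (3, 128, 76, 76) -> Output: (3, 288, 74, 74)

Answer: (3, 288, 74, 74)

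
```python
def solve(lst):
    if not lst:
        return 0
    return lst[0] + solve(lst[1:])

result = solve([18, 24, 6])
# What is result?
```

18 + 24 + 6 + 0 = 48

Answer: 48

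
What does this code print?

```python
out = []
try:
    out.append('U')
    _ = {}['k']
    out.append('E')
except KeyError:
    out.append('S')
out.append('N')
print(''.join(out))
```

Execution trace: 'U' (try body) → 'S' (except KeyError) → 'N' (after the try/except). Output: USN

Answer: USN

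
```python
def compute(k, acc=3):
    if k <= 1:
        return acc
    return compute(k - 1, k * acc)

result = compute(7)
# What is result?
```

Accumulator trace (n, acc): (7, 3) -> (6, 21) -> (5, 126) -> (4, 630) -> (3, 2520) -> (2, 7560) -> (1, 15120) -> return 15120

Answer: 15120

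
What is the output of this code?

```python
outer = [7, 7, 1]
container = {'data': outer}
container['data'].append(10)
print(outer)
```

Key concept: dict holds reference to list.
Step by step:
`outer = [7, 7, 1]` → outer = [7, 7, 1]
`container = {'data': outer}` → container = {'data': [7, 7, 1]}
`container['data'].append(10)` → outer = [7, 7, 1, 10]; container = {'data': [7, 7, 1, 10]}
`print(outer)` → prints [7, 7, 1, 10]

Answer: [7, 7, 1, 10]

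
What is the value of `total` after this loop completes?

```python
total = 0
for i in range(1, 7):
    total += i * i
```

Sum of squares 1² to 6² = 91
`total` takes the values: 0 → 1 → 5 → 14 → 30 → 55 → 91

Answer: 91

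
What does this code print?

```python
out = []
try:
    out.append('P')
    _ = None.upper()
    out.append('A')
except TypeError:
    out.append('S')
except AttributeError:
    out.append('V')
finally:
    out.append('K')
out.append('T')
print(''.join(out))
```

Execution trace: 'P' (try body) → 'V' (except AttributeError) → 'K' (finally) → 'T' (after the try/except). Output: PVKT

Answer: PVKT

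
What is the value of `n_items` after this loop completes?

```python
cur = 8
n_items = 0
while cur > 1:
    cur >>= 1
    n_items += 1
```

Count right shifts until 1
`n_items` takes the values: 0 → 1 → 2 → 3

Answer: 3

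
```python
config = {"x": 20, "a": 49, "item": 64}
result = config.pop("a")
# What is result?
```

Trace:
`config = {"x": 20, "a": 49, "item": 64}` → config = {'x': 20, 'a': 49, 'item': 64}
`result = config.pop("a")` → config = {'x': 20, 'item': 64}; result = 49
So result = 49

Answer: 49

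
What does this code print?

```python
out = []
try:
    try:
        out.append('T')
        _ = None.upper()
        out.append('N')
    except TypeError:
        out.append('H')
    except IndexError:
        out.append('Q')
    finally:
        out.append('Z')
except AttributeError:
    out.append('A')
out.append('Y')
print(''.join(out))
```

Execution trace: 'T' (try body) → 'Z' (finally) → 'A' (outer except AttributeError) → 'Y' (after the try/except). Output: TZAY

Answer: TZAY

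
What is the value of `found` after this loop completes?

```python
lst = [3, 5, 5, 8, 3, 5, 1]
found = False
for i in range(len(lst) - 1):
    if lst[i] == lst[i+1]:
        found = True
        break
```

Check consecutive duplicates in [3, 5, 5, 8, 3, 5, 1]
`found` takes the values: False → True

Answer: True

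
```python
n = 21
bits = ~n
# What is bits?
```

Trace:
`n = 21` → n = 21
`bits = ~n` → bits = -22
So bits = -22

Answer: -22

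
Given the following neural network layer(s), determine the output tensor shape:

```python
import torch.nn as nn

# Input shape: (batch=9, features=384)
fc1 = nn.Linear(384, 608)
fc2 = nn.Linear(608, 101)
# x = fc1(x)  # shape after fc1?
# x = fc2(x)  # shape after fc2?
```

Input: (9, 384) -> after fc1: (9, 608) -> Output: (9, 101)

Answer: (9, 101)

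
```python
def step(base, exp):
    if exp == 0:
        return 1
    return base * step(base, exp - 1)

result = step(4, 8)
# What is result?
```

step(4, 8) = 4 * 4 * 4 * 4 * 4 * 4 * 4 * 4 = 65536

Answer: 65536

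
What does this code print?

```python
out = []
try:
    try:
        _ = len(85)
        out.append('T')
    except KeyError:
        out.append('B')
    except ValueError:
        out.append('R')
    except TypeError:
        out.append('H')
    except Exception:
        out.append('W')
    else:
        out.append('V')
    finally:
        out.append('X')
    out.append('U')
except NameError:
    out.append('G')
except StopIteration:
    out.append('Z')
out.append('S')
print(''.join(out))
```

Execution trace: 'H' (inner except TypeError) → 'X' (inner finally) → 'U' (try body, no exception) → 'S' (after the try/except). Output: HXUS

Answer: HXUS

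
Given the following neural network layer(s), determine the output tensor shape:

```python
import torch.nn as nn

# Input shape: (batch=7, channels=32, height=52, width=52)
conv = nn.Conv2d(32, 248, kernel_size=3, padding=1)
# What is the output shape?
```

Input: (7, 32, 52, 52) -> Output: (7, 248, 52, 52)

Answer: (7, 248, 52, 52)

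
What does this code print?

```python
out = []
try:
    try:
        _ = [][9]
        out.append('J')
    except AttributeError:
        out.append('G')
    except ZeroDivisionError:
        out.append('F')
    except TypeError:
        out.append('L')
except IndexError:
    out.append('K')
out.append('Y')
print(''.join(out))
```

Execution trace: 'K' (outer except IndexError) → 'Y' (after the try/except). Output: KY

Answer: KY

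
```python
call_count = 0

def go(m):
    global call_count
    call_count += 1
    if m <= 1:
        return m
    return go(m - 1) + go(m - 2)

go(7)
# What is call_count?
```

Calls(m) = 1 + Calls(m-1) + Calls(m-2); Calls(0)=Calls(1)=1. For m=7 this gives 41.

Answer: 41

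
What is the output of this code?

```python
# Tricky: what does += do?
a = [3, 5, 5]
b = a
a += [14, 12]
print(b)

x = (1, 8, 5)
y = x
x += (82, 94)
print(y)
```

Key concept: += behavior differs for mutable vs immutable.
Step by step:
`a = [3, 5, 5]` → a = [3, 5, 5]
`b = a` → b = [3, 5, 5] (same object as a)
`a += [14, 12]` → a = [3, 5, 5, 14, 12] (same object as b); b = [3, 5, 5, 14, 12] (same object as a)
`print(b)` → prints [3, 5, 5, 14, 12]
`x = (1, 8, 5)` → x = (1, 8, 5)
`y = x` → y = (1, 8, 5)
`x += (82, 94)` → x = (1, 8, 5, 82, 94)
`print(y)` → prints (1, 8, 5)

Answer:
[3, 5, 5, 14, 12]
(1, 8, 5)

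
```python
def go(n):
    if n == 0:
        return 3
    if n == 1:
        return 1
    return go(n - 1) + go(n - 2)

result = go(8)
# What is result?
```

Build up from base cases: go(0)=3, go(1)=1, go(2)=4, go(3)=5, go(4)=9, go(5)=14, go(6)=23, ..., go(8)=60

Answer: 60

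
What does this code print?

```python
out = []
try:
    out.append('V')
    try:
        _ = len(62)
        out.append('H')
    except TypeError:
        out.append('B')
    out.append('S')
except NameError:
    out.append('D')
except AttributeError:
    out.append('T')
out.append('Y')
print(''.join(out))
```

Execution trace: 'V' (try body) → 'B' (inner except TypeError) → 'S' (try body, no exception) → 'Y' (after the try/except). Output: VBSY

Answer: VBSY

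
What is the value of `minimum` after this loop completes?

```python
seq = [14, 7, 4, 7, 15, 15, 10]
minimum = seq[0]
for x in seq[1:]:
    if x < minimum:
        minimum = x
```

Minimum of [14, 7, 4, 7, 15, 15, 10]
`minimum` takes the values: 14 → 7 → 4

Answer: 4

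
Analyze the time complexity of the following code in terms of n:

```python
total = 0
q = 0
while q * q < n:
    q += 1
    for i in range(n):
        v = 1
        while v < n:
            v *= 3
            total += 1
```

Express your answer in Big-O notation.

Each loop level contributes: √n × n × log n. Multiplying the contributions gives O(n√n log n).

Answer: O(n√n log n)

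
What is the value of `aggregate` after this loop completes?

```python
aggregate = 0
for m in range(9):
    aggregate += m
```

Sum of 0 to 8 = 36
`aggregate` takes the values: 0 → 1 → 3 → 6 → 10 → 15 → 21 → 28 → 36

Answer: 36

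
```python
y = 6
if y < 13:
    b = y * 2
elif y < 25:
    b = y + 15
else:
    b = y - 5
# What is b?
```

Trace:
`y = 6` → y = 6
`if y < 13: ...` → y < 13 is True → b = 12
So b = 12

Answer: 12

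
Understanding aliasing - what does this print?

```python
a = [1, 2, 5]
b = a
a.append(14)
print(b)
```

Key concept: basic list aliasing.
Step by step:
`a = [1, 2, 5]` → a = [1, 2, 5]
`b = a` → b = [1, 2, 5] (same object as a)
`a.append(14)` → a = [1, 2, 5, 14] (same object as b); b = [1, 2, 5, 14] (same object as a)
`print(b)` → prints [1, 2, 5, 14]

Answer: [1, 2, 5, 14]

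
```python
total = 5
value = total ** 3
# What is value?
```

Trace:
`total = 5` → total = 5
`value = total ** 3` → value = 125
So value = 125

Answer: 125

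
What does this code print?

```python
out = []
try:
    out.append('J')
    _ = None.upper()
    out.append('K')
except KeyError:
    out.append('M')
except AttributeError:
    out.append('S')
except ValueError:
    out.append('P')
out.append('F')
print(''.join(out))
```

Execution trace: 'J' (try body) → 'S' (except AttributeError) → 'F' (after the try/except). Output: JSF

Answer: JSF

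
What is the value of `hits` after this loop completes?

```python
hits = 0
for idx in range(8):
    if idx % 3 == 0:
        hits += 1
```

Count numbers divisible by 3 in range(8)
`hits` takes the values: 0 → 1 → 2 → 3

Answer: 3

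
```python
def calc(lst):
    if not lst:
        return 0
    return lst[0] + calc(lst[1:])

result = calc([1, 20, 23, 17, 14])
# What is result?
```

1 + 20 + 23 + 17 + 14 + 0 = 75

Answer: 75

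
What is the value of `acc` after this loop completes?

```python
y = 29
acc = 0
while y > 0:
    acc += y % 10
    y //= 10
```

Sum digits of 29
`acc` takes the values: 0 → 9 → 11

Answer: 11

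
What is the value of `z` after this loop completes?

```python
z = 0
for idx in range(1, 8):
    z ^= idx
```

XOR of 1 to 7
`z` takes the values: 0 → 1 → 3 → 0 → 4 → 1 → 7 → 0

Answer: 0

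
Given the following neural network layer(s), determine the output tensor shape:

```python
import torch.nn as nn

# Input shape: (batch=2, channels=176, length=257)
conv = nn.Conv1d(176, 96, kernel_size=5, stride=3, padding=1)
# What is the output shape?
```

Input: (2, 176, 257) -> Output: (2, 96, 85)

Answer: (2, 96, 85)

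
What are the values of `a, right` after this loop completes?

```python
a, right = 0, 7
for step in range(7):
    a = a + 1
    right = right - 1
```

a goes 0→7, right goes 7→0
`a, right` takes the values: (0, 7) → (1, 7) → (1, 6) → (2, 6) → (2, 5) → (3, 5) → (3, 4) → (4, 4) → (4, 3) → (5, 3) → (5, 2) → (6, 2) → (6, 1) → (7, 1) → (7, 0)

Answer: 7, 0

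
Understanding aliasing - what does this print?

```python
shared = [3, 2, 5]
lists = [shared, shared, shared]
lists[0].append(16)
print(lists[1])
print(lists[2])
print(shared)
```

Key concept: list of same reference.
Step by step:
`shared = [3, 2, 5]` → shared = [3, 2, 5]
`lists = [shared, shared, shared]` → lists = [[3, 2, 5], [3, 2, 5], [3, 2, 5]]
`lists[0].append(16)` → shared = [3, 2, 5, 16]; lists = [[3, 2, 5, 16], [3, 2, 5, 16], [3, 2, 5, 16]]
`print(lists[1])` → prints [3, 2, 5, 16]
`print(lists[2])` → prints [3, 2, 5, 16]
`print(shared)` → prints [3, 2, 5, 16]

Answer:
[3, 2, 5, 16]
[3, 2, 5, 16]
[3, 2, 5, 16]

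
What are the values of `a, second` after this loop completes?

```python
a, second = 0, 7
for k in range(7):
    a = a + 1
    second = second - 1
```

a goes 0→7, second goes 7→0
`a, second` takes the values: (0, 7) → (1, 7) → (1, 6) → (2, 6) → (2, 5) → (3, 5) → (3, 4) → (4, 4) → (4, 3) → (5, 3) → (5, 2) → (6, 2) → (6, 1) → (7, 1) → (7, 0)

Answer: 7, 0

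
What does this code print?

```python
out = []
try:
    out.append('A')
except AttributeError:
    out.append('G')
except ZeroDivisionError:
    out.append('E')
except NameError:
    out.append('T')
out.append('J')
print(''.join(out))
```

Execution trace: 'A' (try body, no exception) → 'J' (after the try/except). Output: AJ

Answer: AJ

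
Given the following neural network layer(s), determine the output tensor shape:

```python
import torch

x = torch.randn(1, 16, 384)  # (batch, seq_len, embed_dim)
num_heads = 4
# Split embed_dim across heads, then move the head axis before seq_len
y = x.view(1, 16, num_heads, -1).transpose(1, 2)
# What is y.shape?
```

Input: (1, 16, 384) -> head_dim = 384 // 4 = 96; after view: (1, 16, 4, 96) -> after transpose(1, 2): (1, 4, 16, 96) -> Output: (1, 4, 16, 96)

Answer: (1, 4, 16, 96)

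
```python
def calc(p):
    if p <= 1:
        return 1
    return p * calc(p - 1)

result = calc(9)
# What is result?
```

calc(9) = 9 * 8 * 7 * 6 * 5 * 4 * 3 * 2 * 1 = 362880

Answer: 362880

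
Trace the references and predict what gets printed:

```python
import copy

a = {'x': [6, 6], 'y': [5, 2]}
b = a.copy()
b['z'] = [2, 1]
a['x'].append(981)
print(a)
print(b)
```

Key concept: shallow copy of dict with mutable values.
Step by step:
`a = {'x': [6, 6], 'y': [5, 2]}` → a = {'x': [6, 6], 'y': [5, 2]}
`b = a.copy()` → b = {'x': [6, 6], 'y': [5, 2]}
`b['z'] = [2, 1]` → b = {'x': [6, 6], 'y': [5, 2], 'z': [2, 1]}
`a['x'].append(981)` → a = {'x': [6, 6, 981], 'y': [5, 2]}; b = {'x': [6, 6, 981], 'y': [5, 2], 'z': [2, 1]}
`print(a)` → prints {'x': [6, 6, 981], 'y': [5, 2]}
`print(b)` → prints {'x': [6, 6, 981], 'y': [5, 2], 'z': [2, 1]}

Answer:
{'x': [6, 6, 981], 'y': [5, 2]}
{'x': [6, 6, 981], 'y': [5, 2], 'z': [2, 1]}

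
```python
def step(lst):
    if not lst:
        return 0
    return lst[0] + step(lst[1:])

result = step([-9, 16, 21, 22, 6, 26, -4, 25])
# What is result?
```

(-9) + 16 + 21 + 22 + 6 + 26 + (-4) + 25 + 0 = 103

Answer: 103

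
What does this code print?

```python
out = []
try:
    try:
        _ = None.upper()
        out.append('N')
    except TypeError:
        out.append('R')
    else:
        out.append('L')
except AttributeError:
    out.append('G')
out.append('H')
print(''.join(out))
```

Execution trace: 'G' (outer except AttributeError) → 'H' (after the try/except). Output: GH

Answer: GH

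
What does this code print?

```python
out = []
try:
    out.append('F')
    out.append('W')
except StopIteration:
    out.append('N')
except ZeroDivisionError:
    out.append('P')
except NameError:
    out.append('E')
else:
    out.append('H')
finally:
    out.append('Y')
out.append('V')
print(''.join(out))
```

Execution trace: 'F' (try body) → 'W' (try body, no exception) → 'H' (else) → 'Y' (finally) → 'V' (after the try/except). Output: FWHYV

Answer: FWHYV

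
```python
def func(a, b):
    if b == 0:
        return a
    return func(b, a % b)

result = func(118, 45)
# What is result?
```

func(118, 45) -> func(45, 28) -> func(28, 17) -> func(17, 11) -> func(11, 6) -> func(6, 5) -> func(5, 1) -> func(1, 0) -> 1

Answer: 1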